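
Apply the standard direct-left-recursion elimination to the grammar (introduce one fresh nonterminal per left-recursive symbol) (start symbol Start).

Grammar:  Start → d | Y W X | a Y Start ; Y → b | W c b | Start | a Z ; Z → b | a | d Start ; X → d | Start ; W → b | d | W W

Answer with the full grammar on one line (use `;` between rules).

W is directly left-recursive.
For W: α = {W}, β = {b, d}. Rewrite as W → β W1 and W1 → α W1 | ε.

Start → d | Y W X | a Y Start; Y → b | W c b | Start | a Z; Z → b | a | d Start; X → d | Start; W → b W1 | d W1; W1 → W W1 | ε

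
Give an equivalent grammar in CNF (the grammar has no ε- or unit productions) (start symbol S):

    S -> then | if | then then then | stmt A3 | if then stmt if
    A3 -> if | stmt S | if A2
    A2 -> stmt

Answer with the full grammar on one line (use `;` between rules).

S -> then | if | X1 Y1 | X2 A3 | X3 Y2; A3 -> if | X2 S | X3 A2; A2 -> stmt; X1 -> then; X2 -> stmt; X3 -> if; Y1 -> X1 X1; Y2 -> X1 Y3; Y3 -> X2 X3

Introduce a nonterminal for each terminal appearing in a rule of length ≥ 2: X1 → then, X2 → stmt, X3 → if.
Binarize each right-hand side of length ≥ 3 by chaining fresh nonterminals (Y1, Y2, …): affected rules were S → X1 X1 X1; S → X3 X1 X2 X3.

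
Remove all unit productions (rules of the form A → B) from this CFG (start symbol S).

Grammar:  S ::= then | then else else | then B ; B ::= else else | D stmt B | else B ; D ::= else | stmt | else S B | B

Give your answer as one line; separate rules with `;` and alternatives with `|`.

S ::= then | then else else | then B; B ::= else else | D stmt B | else B; D ::= else else | D stmt B | else B | else | stmt | else S B

Unit pairs: D ⇒* {B}.
For each unit pair (A, B), copy every non-unit production of B to A, then drop all unit productions.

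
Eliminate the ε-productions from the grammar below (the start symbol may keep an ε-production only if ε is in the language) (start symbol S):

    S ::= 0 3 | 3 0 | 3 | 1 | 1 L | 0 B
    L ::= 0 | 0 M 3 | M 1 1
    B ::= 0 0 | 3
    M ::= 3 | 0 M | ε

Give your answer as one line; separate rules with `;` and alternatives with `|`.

The nullable symbols are {M}.
ε ∉ L(G), so no ε-production is kept.
Expand every rule over subsets of its nullable positions: L → 0 M 3 gives 0 M 3 | 0 3. L → M 1 1 gives M 1 1 | 1 1. M → 0 M gives 0 M | 0.

S ::= 0 3 | 3 0 | 3 | 1 | 1 L | 0 B; L ::= 0 | 0 M 3 | 0 3 | M 1 1 | 1 1; B ::= 0 0 | 3; M ::= 3 | 0 M | 0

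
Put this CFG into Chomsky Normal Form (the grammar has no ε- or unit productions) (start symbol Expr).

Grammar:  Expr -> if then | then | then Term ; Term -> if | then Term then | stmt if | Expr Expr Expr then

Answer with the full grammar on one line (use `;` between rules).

Introduce a nonterminal for each terminal appearing in a rule of length ≥ 2: X1 → if, X2 → then, X3 → stmt.
Binarize each right-hand side of length ≥ 3 by chaining fresh nonterminals (Y1, Y2, …): affected rules were Term → X2 Term X2; Term → Expr Expr Expr X2.

Expr -> X1 X2 | then | X2 Term; Term -> if | X2 Y1 | X3 X1 | Expr Y2; X1 -> if; X2 -> then; X3 -> stmt; Y1 -> Term X2; Y2 -> Expr Y3; Y3 -> Expr X2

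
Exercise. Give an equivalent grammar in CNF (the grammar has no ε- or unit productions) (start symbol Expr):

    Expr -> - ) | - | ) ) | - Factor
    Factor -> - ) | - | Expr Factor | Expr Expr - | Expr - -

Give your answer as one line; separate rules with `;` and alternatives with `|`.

Introduce a nonterminal for each terminal appearing in a rule of length ≥ 2: X1 → -, X2 → ).
Binarize each right-hand side of length ≥ 3 by chaining fresh nonterminals (Y1, Y2, …): affected rules were Factor → Expr Expr X1; Factor → Expr X1 X1.

Expr -> X1 X2 | - | X2 X2 | X1 Factor; Factor -> X1 X2 | - | Expr Factor | Expr Y1 | Expr Y2; X1 -> -; X2 -> ); Y1 -> Expr X1; Y2 -> X1 X1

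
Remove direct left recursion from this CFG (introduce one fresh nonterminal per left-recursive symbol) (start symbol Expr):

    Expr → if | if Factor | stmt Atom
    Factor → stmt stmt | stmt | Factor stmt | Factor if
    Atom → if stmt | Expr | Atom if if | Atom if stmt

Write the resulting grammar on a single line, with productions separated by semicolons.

Expr → if | if Factor | stmt Atom; Factor → stmt stmt Factor1 | stmt Factor1; Atom → if stmt Atom1 | Expr Atom1; Factor1 → stmt Factor1 | if Factor1 | ε; Atom1 → if if Atom1 | if stmt Atom1 | ε

Factor, Atom are directly left-recursive.
For Factor: α = {stmt, if}, β = {stmt stmt, stmt}. Rewrite as Factor → β Factor1 and Factor1 → α Factor1 | ε.
For Atom: α = {if if, if stmt}, β = {if stmt, Expr}. Rewrite as Atom → β Atom1 and Atom1 → α Atom1 | ε.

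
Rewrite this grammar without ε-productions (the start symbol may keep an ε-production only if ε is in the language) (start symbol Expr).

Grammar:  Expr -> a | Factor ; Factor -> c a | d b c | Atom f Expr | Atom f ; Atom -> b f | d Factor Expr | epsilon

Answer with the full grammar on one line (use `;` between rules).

Nullable set = {Atom}.
ε ∉ L(G), so no ε-production is kept.
Add the nullable-subset variants: Factor → Atom f Expr gives Atom f Expr | f Expr. Factor → Atom f gives Atom f | f.

Expr -> a | Factor; Factor -> c a | d b c | Atom f Expr | f Expr | Atom f | f; Atom -> b f | d Factor Expr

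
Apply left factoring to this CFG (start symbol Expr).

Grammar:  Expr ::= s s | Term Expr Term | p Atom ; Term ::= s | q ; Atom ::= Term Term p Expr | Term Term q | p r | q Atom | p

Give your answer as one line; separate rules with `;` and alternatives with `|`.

Expr ::= s s | Term Expr Term | p Atom; Term ::= s | q; Atom ::= q Atom | Term Term Atom1 | p Atom2; Atom1 ::= p Expr | q; Atom2 ::= r | epsilon

Atom has alternatives sharing prefix 'Term Term': factor to Atom → Term Term Atom1 with Atom1 → p Expr | q.
Atom has alternatives sharing prefix 'p': factor to Atom → p Atom2 with Atom2 → r | ε.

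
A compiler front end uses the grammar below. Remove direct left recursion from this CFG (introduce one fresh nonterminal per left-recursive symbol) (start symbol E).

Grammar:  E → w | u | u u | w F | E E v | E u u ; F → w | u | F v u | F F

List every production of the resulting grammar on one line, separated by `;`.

Left recursion appears on E, F.
For E: α = {E v, u u}, β = {w, u, u u, w F}. Rewrite as E → β E' and E' → α E' | ε.
For F: α = {v u, F}, β = {w, u}. Rewrite as F → β F' and F' → α F' | ε.

E → w E' | u E' | u u E' | w F E'; F → w F' | u F'; E' → E v E' | u u E' | epsilon; F' → v u F' | F F' | epsilon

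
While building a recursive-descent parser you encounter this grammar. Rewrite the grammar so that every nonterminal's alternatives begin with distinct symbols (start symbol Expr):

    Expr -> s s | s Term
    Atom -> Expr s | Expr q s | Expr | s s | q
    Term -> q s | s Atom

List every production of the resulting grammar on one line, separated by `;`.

Expr has alternatives sharing prefix 's': factor to Expr → s Expr1 with Expr1 → s | Term.
Atom has alternatives sharing prefix 'Expr': factor to Atom → Expr Atom1 with Atom1 → s | q s | ε.

Expr -> s Expr1; Atom -> s s | q | Expr Atom1; Term -> q s | s Atom; Expr1 -> s | Term; Atom1 -> s | q s | ε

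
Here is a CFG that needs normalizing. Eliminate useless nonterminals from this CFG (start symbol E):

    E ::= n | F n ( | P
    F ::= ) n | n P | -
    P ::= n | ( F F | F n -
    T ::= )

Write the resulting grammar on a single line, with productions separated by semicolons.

Generating nonterminals: {E, F, P, T}.
Reachable from E after that: {E, F, P}.
Removed useless symbols: {T} and every production mentioning them.

E ::= n | F n ( | P; F ::= ) n | n P | -; P ::= n | ( F F | F n -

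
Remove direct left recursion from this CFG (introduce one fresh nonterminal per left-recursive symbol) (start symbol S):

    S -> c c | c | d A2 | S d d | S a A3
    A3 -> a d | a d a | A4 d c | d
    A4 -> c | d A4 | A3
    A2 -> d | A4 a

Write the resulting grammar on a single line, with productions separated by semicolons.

Left recursion appears on S.
For S: α = {d d, a A3}, β = {c c, c, d A2}. Rewrite as S → β S' and S' → α S' | ε.

S -> c c S' | c S' | d A2 S'; A3 -> a d | a d a | A4 d c | d; A4 -> c | d A4 | A3; A2 -> d | A4 a; S' -> d d S' | a A3 S' | ε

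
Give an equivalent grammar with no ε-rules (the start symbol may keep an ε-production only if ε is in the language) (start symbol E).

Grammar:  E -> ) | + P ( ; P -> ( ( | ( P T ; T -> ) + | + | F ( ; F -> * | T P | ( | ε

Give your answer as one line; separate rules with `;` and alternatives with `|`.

E -> ) | + P (; P -> ( ( | ( P T; T -> ) + | + | F ( | (; F -> * | T P | (

Nullable set = {F}.
ε ∉ L(G), so no ε-production is kept.
Expand every rule over subsets of its nullable positions: T → F ( gives F ( | (.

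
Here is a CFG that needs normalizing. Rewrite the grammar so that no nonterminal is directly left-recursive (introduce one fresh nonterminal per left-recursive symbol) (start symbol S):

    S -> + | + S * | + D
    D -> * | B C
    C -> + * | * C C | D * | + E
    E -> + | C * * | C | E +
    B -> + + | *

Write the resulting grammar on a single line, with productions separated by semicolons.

S -> + | + S * | + D; D -> * | B C; C -> + * | * C C | D * | + E; E -> + E' | C * * E' | C E'; B -> + + | *; E' -> + E' | ε

Left recursion appears on E.
For E: α = {+}, β = {+, C * *, C}. Rewrite as E → β E' and E' → α E' | ε.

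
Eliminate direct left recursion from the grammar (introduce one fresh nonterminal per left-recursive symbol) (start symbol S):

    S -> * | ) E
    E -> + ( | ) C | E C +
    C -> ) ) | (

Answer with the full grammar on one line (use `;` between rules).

Directly left-recursive nonterminal: E.
For E: α = {C +}, β = {+ (, ) C}. Rewrite as E → β E' and E' → α E' | ε.

S -> * | ) E; E -> + ( E' | ) C E'; C -> ) ) | (; E' -> C + E' | ε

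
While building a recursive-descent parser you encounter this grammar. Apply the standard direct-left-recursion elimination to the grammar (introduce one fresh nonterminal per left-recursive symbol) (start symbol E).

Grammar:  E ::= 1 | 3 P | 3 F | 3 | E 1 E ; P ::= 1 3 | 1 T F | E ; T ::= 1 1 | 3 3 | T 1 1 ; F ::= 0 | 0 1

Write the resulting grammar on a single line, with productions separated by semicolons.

Left recursion appears on E, T.
For E: α = {1 E}, β = {1, 3 P, 3 F, 3}. Rewrite as E → β E' and E' → α E' | ε.
For T: α = {1 1}, β = {1 1, 3 3}. Rewrite as T → β T' and T' → α T' | ε.

E ::= 1 E' | 3 P E' | 3 F E' | 3 E'; P ::= 1 3 | 1 T F | E; T ::= 1 1 T' | 3 3 T'; F ::= 0 | 0 1; E' ::= 1 E E' | eps; T' ::= 1 1 T' | eps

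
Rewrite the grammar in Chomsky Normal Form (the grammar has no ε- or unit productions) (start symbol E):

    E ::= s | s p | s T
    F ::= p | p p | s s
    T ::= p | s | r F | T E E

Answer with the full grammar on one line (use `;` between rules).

Introduce a nonterminal for each terminal appearing in a rule of length ≥ 2: X1 → s, X2 → p, X3 → r.
Binarize each right-hand side of length ≥ 3 by chaining fresh nonterminals (Y1, Y2, …): affected rules were T → T E E.

E ::= s | X1 X2 | X1 T; F ::= p | X2 X2 | X1 X1; T ::= p | s | X3 F | T Y1; X1 ::= s; X2 ::= p; X3 ::= r; Y1 ::= E E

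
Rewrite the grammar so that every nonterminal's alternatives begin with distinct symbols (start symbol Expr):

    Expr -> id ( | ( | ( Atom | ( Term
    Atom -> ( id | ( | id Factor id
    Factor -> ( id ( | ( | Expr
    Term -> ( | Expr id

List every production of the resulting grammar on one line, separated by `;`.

Expr has alternatives sharing prefix '(': factor to Expr → ( Expr1 with Expr1 → ε | Atom | Term.
Atom has alternatives sharing prefix '(': factor to Atom → ( Atom1 with Atom1 → id | ε.
Factor has alternatives sharing prefix '(': factor to Factor → ( Factor1 with Factor1 → id ( | ε.

Expr -> id ( | ( Expr1; Atom -> id Factor id | ( Atom1; Factor -> Expr | ( Factor1; Term -> ( | Expr id; Expr1 -> ε | Atom | Term; Atom1 -> id | ε; Factor1 -> id ( | ε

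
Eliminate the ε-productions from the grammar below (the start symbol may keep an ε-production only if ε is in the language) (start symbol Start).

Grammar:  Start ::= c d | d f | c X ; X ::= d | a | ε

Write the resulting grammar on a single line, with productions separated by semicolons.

Nullable nonterminals: {X}.
ε ∉ L(G), so no ε-production is kept.
For each production, add variants omitting each subset of nullable occurrences: Start → c X gives c X | c.

Start ::= c d | d f | c X | c; X ::= d | a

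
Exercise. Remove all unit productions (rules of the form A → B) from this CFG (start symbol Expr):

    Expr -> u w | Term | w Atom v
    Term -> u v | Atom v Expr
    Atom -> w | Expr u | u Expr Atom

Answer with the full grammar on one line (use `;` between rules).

Expr -> u v | Atom v Expr | u w | w Atom v; Term -> u v | Atom v Expr; Atom -> w | Expr u | u Expr Atom

Unit pairs: Expr ⇒* {Term}.
For each unit pair (A, B), copy every non-unit production of B to A, then drop all unit productions.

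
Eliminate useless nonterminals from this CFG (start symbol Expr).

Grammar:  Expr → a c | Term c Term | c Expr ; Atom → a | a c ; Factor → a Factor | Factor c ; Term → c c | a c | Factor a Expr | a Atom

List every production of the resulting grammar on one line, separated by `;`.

Expr → a c | Term c Term | c Expr; Atom → a | a c; Term → c c | a c | a Atom

Generating nonterminals: {Atom, Expr, Term}.
Reachable from Expr after that: {Atom, Expr, Term}.
Removed useless symbols: {Factor} and every production mentioning them.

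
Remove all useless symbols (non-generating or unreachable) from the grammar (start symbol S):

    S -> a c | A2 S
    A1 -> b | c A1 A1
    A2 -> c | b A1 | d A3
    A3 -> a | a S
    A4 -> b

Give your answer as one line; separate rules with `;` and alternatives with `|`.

Generating nonterminals: {A1, A2, A3, A4, S}.
Reachable from S after that: {A1, A2, A3, S}.
Removed useless symbols: {A4} and every production mentioning them.

S -> a c | A2 S; A1 -> b | c A1 A1; A2 -> c | b A1 | d A3; A3 -> a | a S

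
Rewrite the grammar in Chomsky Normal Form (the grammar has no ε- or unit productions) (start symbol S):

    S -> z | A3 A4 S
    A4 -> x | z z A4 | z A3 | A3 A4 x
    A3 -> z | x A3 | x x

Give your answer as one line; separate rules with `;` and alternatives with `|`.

Introduce a nonterminal for each terminal appearing in a rule of length ≥ 2: X1 → z, X2 → x.
Binarize each right-hand side of length ≥ 3 by chaining fresh nonterminals (Y1, Y2, …): affected rules were S → A3 A4 S; A4 → X1 X1 A4; A4 → A3 A4 X2.

S -> z | A3 Y1; A4 -> x | X1 Y2 | X1 A3 | A3 Y3; A3 -> z | X2 A3 | X2 X2; X1 -> z; X2 -> x; Y1 -> A4 S; Y2 -> X1 A4; Y3 -> A4 X2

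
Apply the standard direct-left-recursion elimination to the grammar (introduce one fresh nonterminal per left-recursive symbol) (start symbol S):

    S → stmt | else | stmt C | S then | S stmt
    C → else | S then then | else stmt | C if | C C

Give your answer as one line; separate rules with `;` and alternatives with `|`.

Directly left-recursive nonterminals: S, C.
For S: α = {then, stmt}, β = {stmt, else, stmt C}. Rewrite as S → β S' and S' → α S' | ε.
For C: α = {if, C}, β = {else, S then then, else stmt}. Rewrite as C → β C' and C' → α C' | ε.

S → stmt S' | else S' | stmt C S'; C → else C' | S then then C' | else stmt C'; S' → then S' | stmt S' | eps; C' → if C' | C C' | eps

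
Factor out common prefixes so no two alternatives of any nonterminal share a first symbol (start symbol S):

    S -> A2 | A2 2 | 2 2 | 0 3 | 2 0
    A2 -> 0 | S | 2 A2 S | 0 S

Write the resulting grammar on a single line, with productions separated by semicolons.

S has alternatives sharing prefix 'A2': factor to S → A2 S' with S' → ε | 2.
S has alternatives sharing prefix '2': factor to S → 2 S'' with S'' → 2 | 0.
A2 has alternatives sharing prefix '0': factor to A2 → 0 A2' with A2' → ε | S.

S -> 0 3 | A2 S' | 2 S''; A2 -> S | 2 A2 S | 0 A2'; S' -> ε | 2; S'' -> 2 | 0; A2' -> ε | S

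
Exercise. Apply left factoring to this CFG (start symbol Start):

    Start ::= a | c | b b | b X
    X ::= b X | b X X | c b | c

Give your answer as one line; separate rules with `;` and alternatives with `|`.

Start has alternatives sharing prefix 'b': factor to Start → b Start1 with Start1 → b | X.
X has alternatives sharing prefix 'b X': factor to X → b X X1 with X1 → ε | X.
X has alternatives sharing prefix 'c': factor to X → c X2 with X2 → b | ε.

Start ::= a | c | b Start1; X ::= b X X1 | c X2; Start1 ::= b | X; X1 ::= ε | X; X2 ::= b | ε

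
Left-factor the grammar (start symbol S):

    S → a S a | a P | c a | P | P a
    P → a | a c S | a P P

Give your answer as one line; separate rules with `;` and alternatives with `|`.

S → c a | a S' | P S''; P → a P'; S' → S a | P; S'' → ε | a; P' → ε | c S | P P

S has alternatives sharing prefix 'a': factor to S → a S' with S' → S a | P.
S has alternatives sharing prefix 'P': factor to S → P S'' with S'' → ε | a.
P has alternatives sharing prefix 'a': factor to P → a P' with P' → ε | c S | P P.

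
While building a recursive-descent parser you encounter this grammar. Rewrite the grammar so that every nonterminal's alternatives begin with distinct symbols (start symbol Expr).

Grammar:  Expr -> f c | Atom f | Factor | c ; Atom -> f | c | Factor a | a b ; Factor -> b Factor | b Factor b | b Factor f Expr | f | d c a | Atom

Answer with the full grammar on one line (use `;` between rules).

Expr -> f c | Atom f | Factor | c; Atom -> f | c | Factor a | a b; Factor -> f | d c a | Atom | b Factor Factor1; Factor1 -> epsilon | b | f Expr

Factor has alternatives sharing prefix 'b Factor': factor to Factor → b Factor Factor1 with Factor1 → ε | b | f Expr.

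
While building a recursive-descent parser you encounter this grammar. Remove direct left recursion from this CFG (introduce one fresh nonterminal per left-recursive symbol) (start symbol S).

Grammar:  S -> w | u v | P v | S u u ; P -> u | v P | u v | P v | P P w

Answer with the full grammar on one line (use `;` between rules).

S -> w S' | u v S' | P v S'; P -> u P' | v P P' | u v P'; S' -> u u S' | ε; P' -> v P' | P w P' | ε

S, P are directly left-recursive.
For S: α = {u u}, β = {w, u v, P v}. Rewrite as S → β S' and S' → α S' | ε.
For P: α = {v, P w}, β = {u, v P, u v}. Rewrite as P → β P' and P' → α P' | ε.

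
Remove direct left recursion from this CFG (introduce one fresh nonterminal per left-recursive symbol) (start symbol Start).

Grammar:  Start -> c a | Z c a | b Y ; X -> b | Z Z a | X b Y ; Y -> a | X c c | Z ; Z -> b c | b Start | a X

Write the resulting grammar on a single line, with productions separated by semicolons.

Start -> c a | Z c a | b Y; X -> b X1 | Z Z a X1; Y -> a | X c c | Z; Z -> b c | b Start | a X; X1 -> b Y X1 | ε

Left recursion appears on X.
For X: α = {b Y}, β = {b, Z Z a}. Rewrite as X → β X1 and X1 → α X1 | ε.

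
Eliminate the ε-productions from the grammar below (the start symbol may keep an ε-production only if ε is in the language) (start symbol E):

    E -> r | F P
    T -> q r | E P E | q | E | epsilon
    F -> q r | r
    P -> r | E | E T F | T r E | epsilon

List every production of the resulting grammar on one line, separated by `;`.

E -> r | F P | F; T -> q r | E P E | E E | q | E; F -> q r | r; P -> r | E | E T F | E F | T r E | r E

The nullable symbols are {P, T}.
ε ∉ L(G), so no ε-production is kept.
Add the nullable-subset variants: E → F P gives F P | F. T → E P E gives E P E | E E. P → E T F gives E T F | E F. P → T r E gives T r E | r E.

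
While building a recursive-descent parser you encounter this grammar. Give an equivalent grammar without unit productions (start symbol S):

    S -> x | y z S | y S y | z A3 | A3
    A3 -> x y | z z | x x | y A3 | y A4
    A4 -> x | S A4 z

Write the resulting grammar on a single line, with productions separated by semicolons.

S -> x | y z S | y S y | z A3 | x y | z z | x x | y A3 | y A4; A3 -> x y | z z | x x | y A3 | y A4; A4 -> x | S A4 z

Unit pairs: S ⇒* {A3}.
For every A with A ⇒* B via unit rules, add B's non-unit alternatives to A; then delete every rule of the form X → Y.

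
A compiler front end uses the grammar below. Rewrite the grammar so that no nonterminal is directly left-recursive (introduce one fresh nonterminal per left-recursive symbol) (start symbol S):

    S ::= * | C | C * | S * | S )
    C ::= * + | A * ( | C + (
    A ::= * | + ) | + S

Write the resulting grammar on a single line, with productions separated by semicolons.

S ::= * S' | C S' | C * S'; C ::= * + C' | A * ( C'; A ::= * | + ) | + S; S' ::= * S' | ) S' | ε; C' ::= + ( C' | ε

S, C are directly left-recursive.
For S: α = {*, )}, β = {*, C, C *}. Rewrite as S → β S' and S' → α S' | ε.
For C: α = {+ (}, β = {* +, A * (}. Rewrite as C → β C' and C' → α C' | ε.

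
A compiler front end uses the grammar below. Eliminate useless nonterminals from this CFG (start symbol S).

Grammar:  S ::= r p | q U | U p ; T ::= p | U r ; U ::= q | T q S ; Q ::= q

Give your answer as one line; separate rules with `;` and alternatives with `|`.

Generating nonterminals: {Q, S, T, U}.
Reachable from S after that: {S, T, U}.
Removed useless symbols: {Q} and every production mentioning them.

S ::= r p | q U | U p; T ::= p | U r; U ::= q | T q S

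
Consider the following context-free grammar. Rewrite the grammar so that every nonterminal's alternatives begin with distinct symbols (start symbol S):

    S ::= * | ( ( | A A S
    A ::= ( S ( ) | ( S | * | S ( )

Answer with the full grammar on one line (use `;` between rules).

S ::= * | ( ( | A A S; A ::= * | S ( ) | ( S A'; A' ::= ( ) | ε

A has alternatives sharing prefix '( S': factor to A → ( S A' with A' → ( ) | ε.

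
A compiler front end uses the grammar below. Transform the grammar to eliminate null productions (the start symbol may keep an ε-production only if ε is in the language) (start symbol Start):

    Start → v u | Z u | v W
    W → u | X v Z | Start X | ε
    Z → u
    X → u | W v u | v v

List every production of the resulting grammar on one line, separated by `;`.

The nullable symbols are {W}.
ε ∉ L(G), so no ε-production is kept.
Add the nullable-subset variants: Start → v W gives v W | v. X → W v u gives W v u | v u.

Start → v u | Z u | v W | v; W → u | X v Z | Start X; Z → u; X → u | W v u | v u | v v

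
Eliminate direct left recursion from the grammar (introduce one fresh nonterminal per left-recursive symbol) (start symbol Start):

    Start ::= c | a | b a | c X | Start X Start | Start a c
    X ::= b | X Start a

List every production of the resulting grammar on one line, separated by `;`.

Directly left-recursive nonterminals: Start, X.
For Start: α = {X Start, a c}, β = {c, a, b a, c X}. Rewrite as Start → β Start1 and Start1 → α Start1 | ε.
For X: α = {Start a}, β = {b}. Rewrite as X → β X1 and X1 → α X1 | ε.

Start ::= c Start1 | a Start1 | b a Start1 | c X Start1; X ::= b X1; Start1 ::= X Start Start1 | a c Start1 | ε; X1 ::= Start a X1 | ε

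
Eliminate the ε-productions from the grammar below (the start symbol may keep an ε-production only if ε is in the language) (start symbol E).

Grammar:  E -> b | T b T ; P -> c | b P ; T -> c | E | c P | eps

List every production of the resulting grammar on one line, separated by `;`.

E -> b | T b T | T b | b T; P -> c | b P; T -> c | E | c P

The nullable symbols are {T}.
ε ∉ L(G), so no ε-production is kept.
For each production, add variants omitting each subset of nullable occurrences: E → T b T gives T b T | T b | b T.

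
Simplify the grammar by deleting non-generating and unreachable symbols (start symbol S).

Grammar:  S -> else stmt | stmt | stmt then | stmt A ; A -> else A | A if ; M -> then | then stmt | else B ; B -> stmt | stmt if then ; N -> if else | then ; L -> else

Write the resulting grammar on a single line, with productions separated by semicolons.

Generating nonterminals: {B, L, M, N, S}.
Reachable from S after that: {S}.
Removed useless symbols: {A, B, L, M, N} and every production mentioning them.

S -> else stmt | stmt | stmt then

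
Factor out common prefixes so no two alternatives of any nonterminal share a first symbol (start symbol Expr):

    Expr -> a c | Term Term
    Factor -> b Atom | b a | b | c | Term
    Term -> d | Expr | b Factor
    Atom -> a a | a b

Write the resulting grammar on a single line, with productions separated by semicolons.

Factor has alternatives sharing prefix 'b': factor to Factor → b Factor1 with Factor1 → Atom | a | ε.
Atom has alternatives sharing prefix 'a': factor to Atom → a Atom1 with Atom1 → a | b.

Expr -> a c | Term Term; Factor -> c | Term | b Factor1; Term -> d | Expr | b Factor; Atom -> a Atom1; Factor1 -> Atom | a | ε; Atom1 -> a | b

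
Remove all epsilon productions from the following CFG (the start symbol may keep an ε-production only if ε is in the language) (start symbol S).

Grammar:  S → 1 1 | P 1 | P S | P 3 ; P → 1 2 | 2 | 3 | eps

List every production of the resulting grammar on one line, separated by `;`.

S → 1 1 | P 1 | 1 | P S | P 3 | 3; P → 1 2 | 2 | 3

Nullable set = {P}.
ε ∉ L(G), so no ε-production is kept.
Expand every rule over subsets of its nullable positions: S → P 1 gives P 1 | 1. S → P 3 gives P 3 | 3.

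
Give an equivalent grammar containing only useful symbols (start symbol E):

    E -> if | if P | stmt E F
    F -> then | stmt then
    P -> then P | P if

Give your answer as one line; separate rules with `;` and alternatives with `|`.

E -> if | stmt E F; F -> then | stmt then

Generating nonterminals: {E, F}.
Reachable from E after that: {E, F}.
Removed useless symbols: {P} and every production mentioning them.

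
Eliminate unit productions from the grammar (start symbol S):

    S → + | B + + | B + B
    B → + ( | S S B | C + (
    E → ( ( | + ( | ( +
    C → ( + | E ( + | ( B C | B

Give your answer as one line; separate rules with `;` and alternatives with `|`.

S → + | B + + | B + B; B → + ( | S S B | C + (; E → ( ( | + ( | ( +; C → + ( | S S B | C + ( | ( + | E ( + | ( B C

Unit pairs: C ⇒* {B}.
Replace each nonterminal's rules with the union of the non-unit rules of every nonterminal it unit-derives.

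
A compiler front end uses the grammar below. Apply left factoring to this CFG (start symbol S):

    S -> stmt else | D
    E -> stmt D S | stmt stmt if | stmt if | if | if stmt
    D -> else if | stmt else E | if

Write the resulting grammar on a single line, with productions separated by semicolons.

S -> stmt else | D; E -> stmt E' | if E''; D -> else if | stmt else E | if; E' -> D S | stmt if | if; E'' -> ε | stmt

E has alternatives sharing prefix 'stmt': factor to E → stmt E' with E' → D S | stmt if | if.
E has alternatives sharing prefix 'if': factor to E → if E'' with E'' → ε | stmt.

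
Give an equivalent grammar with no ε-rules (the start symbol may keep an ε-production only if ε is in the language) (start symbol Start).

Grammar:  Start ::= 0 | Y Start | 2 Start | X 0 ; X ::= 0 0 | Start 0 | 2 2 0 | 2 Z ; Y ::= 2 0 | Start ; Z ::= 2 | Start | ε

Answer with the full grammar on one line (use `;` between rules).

Nullable set = {Z}.
ε ∉ L(G), so no ε-production is kept.
Add the nullable-subset variants: X → 2 Z gives 2 Z | 2.

Start ::= 0 | Y Start | 2 Start | X 0; X ::= 0 0 | Start 0 | 2 2 0 | 2 Z | 2; Y ::= 2 0 | Start; Z ::= 2 | Start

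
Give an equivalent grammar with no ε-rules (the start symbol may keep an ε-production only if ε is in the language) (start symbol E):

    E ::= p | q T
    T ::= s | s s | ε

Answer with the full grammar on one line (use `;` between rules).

The nullable symbols are {T}.
ε ∉ L(G), so no ε-production is kept.
Add the nullable-subset variants: E → q T gives q T | q.

E ::= p | q T | q; T ::= s | s s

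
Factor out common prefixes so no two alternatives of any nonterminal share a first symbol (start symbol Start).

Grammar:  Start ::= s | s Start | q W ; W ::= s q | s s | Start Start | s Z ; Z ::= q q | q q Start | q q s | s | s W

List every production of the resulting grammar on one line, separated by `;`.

Start ::= q W | s Start1; W ::= Start Start | s W1; Z ::= q q Z1 | s Z2; Start1 ::= ε | Start; W1 ::= q | s | Z; Z1 ::= ε | Start | s; Z2 ::= ε | W

Start has alternatives sharing prefix 's': factor to Start → s Start1 with Start1 → ε | Start.
W has alternatives sharing prefix 's': factor to W → s W1 with W1 → q | s | Z.
Z has alternatives sharing prefix 'q q': factor to Z → q q Z1 with Z1 → ε | Start | s.
Z has alternatives sharing prefix 's': factor to Z → s Z2 with Z2 → ε | W.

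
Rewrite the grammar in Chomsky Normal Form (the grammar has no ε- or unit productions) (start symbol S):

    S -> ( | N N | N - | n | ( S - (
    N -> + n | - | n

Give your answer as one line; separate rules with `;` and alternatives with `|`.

S -> ( | N N | N X1 | n | X2 Y1; N -> X3 X4 | - | n; X1 -> -; X2 -> (; X3 -> +; X4 -> n; Y1 -> S Y2; Y2 -> X1 X2

Introduce a nonterminal for each terminal appearing in a rule of length ≥ 2: X1 → -, X2 → (, X3 → +, X4 → n.
Binarize each right-hand side of length ≥ 3 by chaining fresh nonterminals (Y1, Y2, …): affected rules were S → X2 S X1 X2.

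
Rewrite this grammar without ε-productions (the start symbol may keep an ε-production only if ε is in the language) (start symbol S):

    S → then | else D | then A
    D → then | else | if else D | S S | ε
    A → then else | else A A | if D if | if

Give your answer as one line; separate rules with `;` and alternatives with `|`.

S → then | else D | else | then A; D → then | else | if else D | if else | S S; A → then else | else A A | if D if | if if | if

Nullable set = {D}.
ε ∉ L(G), so no ε-production is kept.
Expand every rule over subsets of its nullable positions: S → else D gives else D | else. D → if else D gives if else D | if else. A → if D if gives if D if | if if.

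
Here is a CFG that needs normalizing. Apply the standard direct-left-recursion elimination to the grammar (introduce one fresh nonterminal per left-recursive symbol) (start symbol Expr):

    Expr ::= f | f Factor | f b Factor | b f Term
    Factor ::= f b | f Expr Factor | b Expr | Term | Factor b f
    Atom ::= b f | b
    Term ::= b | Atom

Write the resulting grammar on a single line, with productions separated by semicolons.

Left recursion appears on Factor.
For Factor: α = {b f}, β = {f b, f Expr Factor, b Expr, Term}. Rewrite as Factor → β Factor1 and Factor1 → α Factor1 | ε.

Expr ::= f | f Factor | f b Factor | b f Term; Factor ::= f b Factor1 | f Expr Factor Factor1 | b Expr Factor1 | Term Factor1; Atom ::= b f | b; Term ::= b | Atom; Factor1 ::= b f Factor1 | eps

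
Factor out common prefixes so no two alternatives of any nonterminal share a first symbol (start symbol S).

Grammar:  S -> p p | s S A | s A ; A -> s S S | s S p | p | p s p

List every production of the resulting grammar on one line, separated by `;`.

S has alternatives sharing prefix 's': factor to S → s S' with S' → S A | A.
A has alternatives sharing prefix 's S': factor to A → s S A' with A' → S | p.
A has alternatives sharing prefix 'p': factor to A → p A'' with A'' → ε | s p.

S -> p p | s S'; A -> s S A' | p A''; S' -> S A | A; A' -> S | p; A'' -> epsilon | s p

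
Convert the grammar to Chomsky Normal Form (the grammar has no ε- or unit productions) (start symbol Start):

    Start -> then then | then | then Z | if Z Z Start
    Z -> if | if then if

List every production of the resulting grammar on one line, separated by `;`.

Start -> X1 X1 | then | X1 Z | X2 Y1; Z -> if | X2 Y3; X1 -> then; X2 -> if; Y1 -> Z Y2; Y2 -> Z Start; Y3 -> X1 X2

Introduce a nonterminal for each terminal appearing in a rule of length ≥ 2: X1 → then, X2 → if.
Binarize each right-hand side of length ≥ 3 by chaining fresh nonterminals (Y1, Y2, …): affected rules were Start → X2 Z Z Start; Z → X2 X1 X2.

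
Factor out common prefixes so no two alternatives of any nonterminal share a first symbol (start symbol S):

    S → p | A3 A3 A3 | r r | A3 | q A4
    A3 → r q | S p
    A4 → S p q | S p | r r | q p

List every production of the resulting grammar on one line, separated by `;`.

S has alternatives sharing prefix 'A3': factor to S → A3 S' with S' → A3 A3 | ε.
A4 has alternatives sharing prefix 'S p': factor to A4 → S p A4' with A4' → q | ε.

S → p | r r | q A4 | A3 S'; A3 → r q | S p; A4 → r r | q p | S p A4'; S' → A3 A3 | ε; A4' → q | ε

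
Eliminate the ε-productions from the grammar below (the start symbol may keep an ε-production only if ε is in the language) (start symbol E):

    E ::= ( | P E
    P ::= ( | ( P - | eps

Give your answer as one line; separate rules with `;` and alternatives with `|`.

Nullable nonterminals: {P}.
ε ∉ L(G), so no ε-production is kept.
Add the nullable-subset variants: P → ( P - gives ( P - | ( -.

E ::= ( | P E; P ::= ( | ( P - | ( -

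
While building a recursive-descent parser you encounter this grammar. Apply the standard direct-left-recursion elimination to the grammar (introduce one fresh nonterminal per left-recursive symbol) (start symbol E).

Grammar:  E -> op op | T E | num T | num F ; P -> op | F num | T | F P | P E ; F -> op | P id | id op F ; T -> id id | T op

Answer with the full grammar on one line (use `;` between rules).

E -> op op | T E | num T | num F; P -> op P' | F num P' | T P' | F P P'; F -> op | P id | id op F; T -> id id T'; P' -> E P' | ε; T' -> op T' | ε

Left recursion appears on P, T.
For P: α = {E}, β = {op, F num, T, F P}. Rewrite as P → β P' and P' → α P' | ε.
For T: α = {op}, β = {id id}. Rewrite as T → β T' and T' → α T' | ε.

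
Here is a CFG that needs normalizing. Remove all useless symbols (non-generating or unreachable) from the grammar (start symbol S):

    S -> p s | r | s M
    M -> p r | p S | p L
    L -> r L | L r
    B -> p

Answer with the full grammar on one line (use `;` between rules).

S -> p s | r | s M; M -> p r | p S

Generating nonterminals: {B, M, S}.
Reachable from S after that: {M, S}.
Removed useless symbols: {B, L} and every production mentioning them.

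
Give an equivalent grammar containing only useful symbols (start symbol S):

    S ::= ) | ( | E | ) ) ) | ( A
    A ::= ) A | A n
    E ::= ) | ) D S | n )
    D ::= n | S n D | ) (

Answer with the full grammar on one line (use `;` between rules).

Generating nonterminals: {D, E, S}.
Reachable from S after that: {D, E, S}.
Removed useless symbols: {A} and every production mentioning them.

S ::= ) | ( | E | ) ) ); E ::= ) | ) D S | n ); D ::= n | S n D | ) (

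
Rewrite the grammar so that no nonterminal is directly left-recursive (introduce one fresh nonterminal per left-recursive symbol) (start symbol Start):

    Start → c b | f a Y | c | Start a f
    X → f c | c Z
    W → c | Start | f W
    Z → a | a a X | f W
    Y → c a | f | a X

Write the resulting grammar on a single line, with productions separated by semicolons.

Left recursion appears on Start.
For Start: α = {a f}, β = {c b, f a Y, c}. Rewrite as Start → β Start1 and Start1 → α Start1 | ε.

Start → c b Start1 | f a Y Start1 | c Start1; X → f c | c Z; W → c | Start | f W; Z → a | a a X | f W; Y → c a | f | a X; Start1 → a f Start1 | eps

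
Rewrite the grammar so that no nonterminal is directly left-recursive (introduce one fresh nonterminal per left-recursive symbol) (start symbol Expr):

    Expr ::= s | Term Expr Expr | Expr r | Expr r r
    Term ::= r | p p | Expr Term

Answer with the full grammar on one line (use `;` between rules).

Expr ::= s Expr1 | Term Expr Expr Expr1; Term ::= r | p p | Expr Term; Expr1 ::= r Expr1 | r r Expr1 | ε

Left recursion appears on Expr.
For Expr: α = {r, r r}, β = {s, Term Expr Expr}. Rewrite as Expr → β Expr1 and Expr1 → α Expr1 | ε.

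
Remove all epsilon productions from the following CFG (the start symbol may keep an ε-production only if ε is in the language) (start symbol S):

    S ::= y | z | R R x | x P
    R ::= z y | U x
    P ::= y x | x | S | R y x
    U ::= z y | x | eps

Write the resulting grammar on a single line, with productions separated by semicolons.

The nullable symbols are {U}.
ε ∉ L(G), so no ε-production is kept.
Expand every rule over subsets of its nullable positions: R → U x gives U x | x.

S ::= y | z | R R x | x P; R ::= z y | U x | x; P ::= y x | x | S | R y x; U ::= z y | x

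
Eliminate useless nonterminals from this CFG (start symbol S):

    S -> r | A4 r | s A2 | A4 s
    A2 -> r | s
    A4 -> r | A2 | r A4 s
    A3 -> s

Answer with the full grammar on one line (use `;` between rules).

S -> r | A4 r | s A2 | A4 s; A2 -> r | s; A4 -> r | A2 | r A4 s

Generating nonterminals: {A2, A3, A4, S}.
Reachable from S after that: {A2, A4, S}.
Removed useless symbols: {A3} and every production mentioning them.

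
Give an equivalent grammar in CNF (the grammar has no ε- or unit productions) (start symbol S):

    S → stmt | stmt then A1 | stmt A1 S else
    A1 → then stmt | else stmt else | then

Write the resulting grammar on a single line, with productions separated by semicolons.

Introduce a nonterminal for each terminal appearing in a rule of length ≥ 2: X1 → stmt, X2 → then, X3 → else.
Binarize each right-hand side of length ≥ 3 by chaining fresh nonterminals (Y1, Y2, …): affected rules were S → X1 X2 A1; S → X1 A1 S X3; A1 → X3 X1 X3.

S → stmt | X1 Y1 | X1 Y2; A1 → X2 X1 | X3 Y4 | then; X1 → stmt; X2 → then; X3 → else; Y1 → X2 A1; Y2 → A1 Y3; Y3 → S X3; Y4 → X1 X3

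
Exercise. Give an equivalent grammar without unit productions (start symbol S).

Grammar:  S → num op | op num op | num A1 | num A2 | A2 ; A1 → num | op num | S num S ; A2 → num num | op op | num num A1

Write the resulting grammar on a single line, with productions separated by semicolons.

S → num num | op op | num num A1 | num op | op num op | num A1 | num A2; A1 → num | op num | S num S; A2 → num num | op op | num num A1

Unit pairs: S ⇒* {A2}.
Replace each nonterminal's rules with the union of the non-unit rules of every nonterminal it unit-derives.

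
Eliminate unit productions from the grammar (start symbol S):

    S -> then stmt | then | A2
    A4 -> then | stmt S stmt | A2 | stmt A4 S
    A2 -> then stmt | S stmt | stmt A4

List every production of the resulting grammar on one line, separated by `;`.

Unit pairs: A4 ⇒* {A2}; S ⇒* {A2}.
For every A with A ⇒* B via unit rules, add B's non-unit alternatives to A; then delete every rule of the form X → Y.

S -> then stmt | S stmt | stmt A4 | then; A4 -> then | stmt S stmt | stmt A4 S | then stmt | S stmt | stmt A4; A2 -> then stmt | S stmt | stmt A4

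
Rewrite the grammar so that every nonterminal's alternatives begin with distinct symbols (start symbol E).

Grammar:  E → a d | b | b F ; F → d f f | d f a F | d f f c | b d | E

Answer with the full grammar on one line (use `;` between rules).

E → a d | b E'; F → b d | E | d f F'; E' → ε | F; F' → a F | f F''; F'' → ε | c

E has alternatives sharing prefix 'b': factor to E → b E' with E' → ε | F.
F has alternatives sharing prefix 'd f': factor to F → d f F' with F' → f | a F | f c.
F' has alternatives sharing prefix 'f': factor to F' → f F'' with F'' → ε | c.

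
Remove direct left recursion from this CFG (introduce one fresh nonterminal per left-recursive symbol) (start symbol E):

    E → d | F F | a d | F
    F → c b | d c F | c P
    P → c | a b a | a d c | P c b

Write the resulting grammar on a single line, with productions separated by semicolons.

E → d | F F | a d | F; F → c b | d c F | c P; P → c P' | a b a P' | a d c P'; P' → c b P' | ε

Left recursion appears on P.
For P: α = {c b}, β = {c, a b a, a d c}. Rewrite as P → β P' and P' → α P' | ε.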